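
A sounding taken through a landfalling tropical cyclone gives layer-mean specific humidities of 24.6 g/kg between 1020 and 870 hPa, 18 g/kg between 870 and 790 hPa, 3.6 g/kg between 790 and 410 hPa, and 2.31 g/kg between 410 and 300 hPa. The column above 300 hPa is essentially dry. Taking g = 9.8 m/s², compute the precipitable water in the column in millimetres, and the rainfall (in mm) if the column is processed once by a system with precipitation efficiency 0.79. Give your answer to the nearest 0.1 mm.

PW ≈ 68.9 mm; rainfall ≈ 54.4 mm

Precipitable water is the column-integrated vapour mass per unit area: PW = (1/g) Σ q̄ Δp, with q in kg/kg and Δp in Pa (1 kg/m² of water = 1 mm).
Layer 1020–870 hPa: Δp = 150 hPa = 15000 Pa, q̄ = 0.0246 kg/kg → 0.0246 × 15000 / 9.8 = 37.65 mm
Layer 870–790 hPa: Δp = 80 hPa = 8000 Pa, q̄ = 0.018 kg/kg → 0.018 × 8000 / 9.8 = 14.69 mm
Layer 790–410 hPa: Δp = 380 hPa = 38000 Pa, q̄ = 0.0036 kg/kg → 0.0036 × 38000 / 9.8 = 13.96 mm
Layer 410–300 hPa: Δp = 110 hPa = 11000 Pa, q̄ = 0.00231 kg/kg → 0.00231 × 11000 / 9.8 = 2.59 mm
PW = 37.65 + 14.69 + 13.96 + 2.59 = 68.89 ≈ 68.9 mm.
Rainfall = ε × PW = 0.79 × 68.9 = 54.4 mm.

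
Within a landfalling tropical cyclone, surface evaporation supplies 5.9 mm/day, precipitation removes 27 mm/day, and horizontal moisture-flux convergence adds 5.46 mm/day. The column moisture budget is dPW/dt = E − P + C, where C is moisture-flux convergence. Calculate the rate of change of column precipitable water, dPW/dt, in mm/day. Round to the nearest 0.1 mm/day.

dPW/dt = E − P + C = 5.9 − 27 + (5.46) = -15.6 mm/day.

dPW/dt ≈ -15.6 mm/day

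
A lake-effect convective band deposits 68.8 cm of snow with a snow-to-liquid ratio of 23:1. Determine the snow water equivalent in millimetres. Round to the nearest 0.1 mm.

SWE = snow depth / ratio = 68.8 cm / 23 = 2.991 cm = 29.9 mm.

SWE ≈ 29.9 mm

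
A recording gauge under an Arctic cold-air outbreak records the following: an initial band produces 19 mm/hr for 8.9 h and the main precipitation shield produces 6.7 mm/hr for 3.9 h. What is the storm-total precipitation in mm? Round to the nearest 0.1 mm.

total ≈ 195.2 mm

Total = Σ Rᵢ Δtᵢ = 19 × 8.9 + 6.7 × 3.9
      = 169.1 + 26.13 = 195.2 mm.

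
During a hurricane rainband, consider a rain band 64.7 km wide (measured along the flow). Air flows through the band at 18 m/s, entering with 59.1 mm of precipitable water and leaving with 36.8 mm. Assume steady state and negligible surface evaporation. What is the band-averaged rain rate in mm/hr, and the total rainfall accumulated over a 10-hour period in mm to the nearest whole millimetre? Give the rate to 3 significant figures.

Column moisture flux per unit crosswind length is F = V × PW.
Inflow: F_in = 18 × 59.1 = 1063.8 mm·m/s
Outflow: F_out = 18 × 36.8 = 662.4 mm·m/s
Steady-state rate R = (F_in − F_out)/L = (1063.8 − 662.4) / 64700 m = 6.204e-03 mm/s.
R = 6.204e-03 × 3600 = 22.3 mm/hr.
Over 10 h: total = 22.3 × 10 = 223 mm.

R ≈ 22.3 mm/hr; total ≈ 223 mm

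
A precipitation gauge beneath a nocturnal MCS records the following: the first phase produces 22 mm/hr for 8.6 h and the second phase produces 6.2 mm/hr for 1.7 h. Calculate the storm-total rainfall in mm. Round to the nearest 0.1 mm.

total ≈ 199.7 mm

Total = Σ Rᵢ Δtᵢ = 22 × 8.6 + 6.2 × 1.7
      = 189.2 + 10.54 = 199.7 mm.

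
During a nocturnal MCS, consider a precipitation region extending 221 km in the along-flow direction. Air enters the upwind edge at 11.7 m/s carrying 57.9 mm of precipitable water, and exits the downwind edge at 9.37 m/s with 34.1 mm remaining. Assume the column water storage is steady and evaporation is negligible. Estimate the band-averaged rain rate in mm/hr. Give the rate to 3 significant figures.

R ≈ 5.83 mm/hr

Column moisture flux per unit crosswind length is F = V × PW.
Inflow: F_in = 11.7 × 57.9 = 677.43 mm·m/s
Outflow: F_out = 9.37 × 34.1 = 319.517 mm·m/s
Steady-state rate R = (F_in − F_out)/L = (677.43 − 319.517) / 221000 m = 1.620e-03 mm/s.
R = 1.620e-03 × 3600 = 5.83 mm/hr.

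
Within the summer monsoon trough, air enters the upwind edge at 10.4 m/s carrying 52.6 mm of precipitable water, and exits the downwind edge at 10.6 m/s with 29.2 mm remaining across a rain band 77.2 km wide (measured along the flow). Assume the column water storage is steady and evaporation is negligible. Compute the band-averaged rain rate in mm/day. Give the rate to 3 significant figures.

R ≈ 266 mm/day

Column moisture flux per unit crosswind length is F = V × PW.
Inflow: F_in = 10.4 × 52.6 = 547.04 mm·m/s
Outflow: F_out = 10.6 × 29.2 = 309.52 mm·m/s
Steady-state rate R = (F_in − F_out)/L = (547.04 − 309.52) / 77200 m = 3.077e-03 mm/s.
R = 3.077e-03 × 3600 × 24 = 266 mm/day.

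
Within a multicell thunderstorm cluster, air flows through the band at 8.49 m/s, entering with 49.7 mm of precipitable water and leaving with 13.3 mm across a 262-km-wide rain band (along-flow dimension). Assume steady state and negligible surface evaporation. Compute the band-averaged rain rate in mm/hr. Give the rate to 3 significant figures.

R ≈ 4.25 mm/hr

Column moisture flux per unit crosswind length is F = V × PW.
Inflow: F_in = 8.49 × 49.7 = 421.953 mm·m/s
Outflow: F_out = 8.49 × 13.3 = 112.917 mm·m/s
Steady-state rate R = (F_in − F_out)/L = (421.953 − 112.917) / 262000 m = 1.180e-03 mm/s.
R = 1.180e-03 × 3600 = 4.25 mm/hr.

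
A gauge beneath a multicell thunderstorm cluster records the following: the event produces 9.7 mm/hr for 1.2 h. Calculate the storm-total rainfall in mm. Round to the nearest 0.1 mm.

Total = Σ Rᵢ Δtᵢ = 9.7 × 1.2
      = 11.64 = 11.6 mm.

total ≈ 11.6 mm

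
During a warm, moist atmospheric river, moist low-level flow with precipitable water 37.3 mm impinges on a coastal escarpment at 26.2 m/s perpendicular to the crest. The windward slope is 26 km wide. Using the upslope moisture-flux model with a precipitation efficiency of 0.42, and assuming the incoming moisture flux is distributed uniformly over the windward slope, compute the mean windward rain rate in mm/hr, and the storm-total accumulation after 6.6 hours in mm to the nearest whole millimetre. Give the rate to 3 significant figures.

Incoming column moisture flux per unit ridge length: F = V × PW = 26.2 × 37.3 = 977.26 mm·m/s.
Spread over the 26 km slope with efficiency ε = 0.42: R = ε·F/W = 0.42 × 977.26 / 26000 m = 1.579e-02 mm/s.
R = 1.579e-02 × 3600 = 56.8 mm/hr.
Over 6.6 h: total = 56.8 × 6.6 = 374.88 ≈ 375 mm.

R ≈ 56.8 mm/hr; total ≈ 375 mm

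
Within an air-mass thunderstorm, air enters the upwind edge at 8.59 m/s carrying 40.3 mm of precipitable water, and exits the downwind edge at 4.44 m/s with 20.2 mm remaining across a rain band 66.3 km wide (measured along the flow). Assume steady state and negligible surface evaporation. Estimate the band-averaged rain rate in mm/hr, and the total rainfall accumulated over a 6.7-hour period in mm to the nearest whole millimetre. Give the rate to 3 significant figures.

Column moisture flux per unit crosswind length is F = V × PW.
Inflow: F_in = 8.59 × 40.3 = 346.177 mm·m/s
Outflow: F_out = 4.44 × 20.2 = 89.688 mm·m/s
Steady-state rate R = (F_in − F_out)/L = (346.177 − 89.688) / 66300 m = 3.869e-03 mm/s.
R = 3.869e-03 × 3600 = 13.9 mm/hr.
Over 6.7 h: total = 13.9 × 6.7 = 93.13 ≈ 93 mm.

R ≈ 13.9 mm/hr; total ≈ 93 mm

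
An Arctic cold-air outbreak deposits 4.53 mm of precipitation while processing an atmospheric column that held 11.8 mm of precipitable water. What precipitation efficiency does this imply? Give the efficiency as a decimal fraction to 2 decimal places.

ε = precipitation / PW = 4.53 / 11.8 = 0.38.

ε ≈ 0.38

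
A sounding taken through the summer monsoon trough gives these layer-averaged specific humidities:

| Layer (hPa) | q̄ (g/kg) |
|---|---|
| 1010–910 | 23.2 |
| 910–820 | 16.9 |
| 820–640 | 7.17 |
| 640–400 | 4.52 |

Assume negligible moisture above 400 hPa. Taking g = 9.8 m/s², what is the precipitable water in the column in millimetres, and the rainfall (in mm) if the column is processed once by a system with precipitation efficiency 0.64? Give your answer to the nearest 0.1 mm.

PW ≈ 63.4 mm; rainfall ≈ 40.6 mm

Precipitable water is the column-integrated vapour mass per unit area: PW = (1/g) Σ q̄ Δp, with q in kg/kg and Δp in Pa (1 kg/m² of water = 1 mm).
Layer 1010–910 hPa: Δp = 100 hPa = 10000 Pa, q̄ = 0.0232 kg/kg → 0.0232 × 10000 / 9.8 = 23.67 mm
Layer 910–820 hPa: Δp = 90 hPa = 9000 Pa, q̄ = 0.0169 kg/kg → 0.0169 × 9000 / 9.8 = 15.52 mm
Layer 820–640 hPa: Δp = 180 hPa = 18000 Pa, q̄ = 0.00717 kg/kg → 0.00717 × 18000 / 9.8 = 13.17 mm
Layer 640–400 hPa: Δp = 240 hPa = 24000 Pa, q̄ = 0.00452 kg/kg → 0.00452 × 24000 / 9.8 = 11.07 mm
PW = 23.67 + 15.52 + 13.17 + 11.07 = 63.43 ≈ 63.4 mm.
Rainfall = ε × PW = 0.64 × 63.4 = 40.6 mm.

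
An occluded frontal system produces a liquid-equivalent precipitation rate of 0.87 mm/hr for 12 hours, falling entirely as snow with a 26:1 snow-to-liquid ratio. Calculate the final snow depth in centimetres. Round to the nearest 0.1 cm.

snow depth ≈ 27.1 cm

Liquid-equivalent depth = 0.87 × 12 = 10.44 mm.
Snow depth = 10.44 mm × 26 = 271.44 mm = 27.1 cm.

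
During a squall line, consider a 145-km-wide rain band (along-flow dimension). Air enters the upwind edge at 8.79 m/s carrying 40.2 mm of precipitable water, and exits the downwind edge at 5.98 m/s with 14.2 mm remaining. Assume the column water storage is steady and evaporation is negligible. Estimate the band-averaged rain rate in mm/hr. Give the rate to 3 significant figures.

Column moisture flux per unit crosswind length is F = V × PW.
Inflow: F_in = 8.79 × 40.2 = 353.358 mm·m/s
Outflow: F_out = 5.98 × 14.2 = 84.916 mm·m/s
Steady-state rate R = (F_in − F_out)/L = (353.358 − 84.916) / 145000 m = 1.851e-03 mm/s.
R = 1.851e-03 × 3600 = 6.66 mm/hr.

R ≈ 6.66 mm/hr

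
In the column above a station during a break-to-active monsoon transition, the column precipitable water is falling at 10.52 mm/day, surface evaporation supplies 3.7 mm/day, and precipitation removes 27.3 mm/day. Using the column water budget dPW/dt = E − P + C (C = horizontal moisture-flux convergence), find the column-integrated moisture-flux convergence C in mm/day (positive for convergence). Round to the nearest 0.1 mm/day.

dPW/dt = -10.52 mm/day.
C = dPW/dt − E + P = (-10.52) − 3.7 + 27.3 = 13.1 mm/day.

C ≈ 13.1 mm/day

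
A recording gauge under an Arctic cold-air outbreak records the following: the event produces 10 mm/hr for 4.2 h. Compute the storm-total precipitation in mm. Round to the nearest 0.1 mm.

Total = Σ Rᵢ Δtᵢ = 10 × 4.2
      = 42 = 42.0 mm.

total ≈ 42.0 mm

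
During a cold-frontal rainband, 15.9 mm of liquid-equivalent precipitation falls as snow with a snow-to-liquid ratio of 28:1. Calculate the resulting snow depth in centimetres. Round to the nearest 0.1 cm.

snow depth ≈ 44.5 cm

Snow depth = liquid × ratio = 15.9 mm × 28 = 445.2 mm = 44.5 cm.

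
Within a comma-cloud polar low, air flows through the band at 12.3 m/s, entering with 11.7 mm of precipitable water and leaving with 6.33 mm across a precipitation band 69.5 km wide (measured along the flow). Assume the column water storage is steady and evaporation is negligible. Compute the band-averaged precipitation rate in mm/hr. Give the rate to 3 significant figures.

R ≈ 3.42 mm/hr

Column moisture flux per unit crosswind length is F = V × PW.
Inflow: F_in = 12.3 × 11.7 = 143.91 mm·m/s
Outflow: F_out = 12.3 × 6.33 = 77.859 mm·m/s
Steady-state rate R = (F_in − F_out)/L = (143.91 − 77.859) / 69500 m = 9.504e-04 mm/s.
R = 9.504e-04 × 3600 = 3.42 mm/hr.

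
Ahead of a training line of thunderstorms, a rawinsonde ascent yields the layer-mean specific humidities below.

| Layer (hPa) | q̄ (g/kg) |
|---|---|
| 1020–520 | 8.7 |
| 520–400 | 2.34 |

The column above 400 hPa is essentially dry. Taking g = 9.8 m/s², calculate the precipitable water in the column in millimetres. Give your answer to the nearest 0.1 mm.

PW ≈ 47.3 mm

Precipitable water is the column-integrated vapour mass per unit area: PW = (1/g) Σ q̄ Δp, with q in kg/kg and Δp in Pa (1 kg/m² of water = 1 mm).
Layer 1020–520 hPa: Δp = 500 hPa = 50000 Pa, q̄ = 0.0087 kg/kg → 0.0087 × 50000 / 9.8 = 44.39 mm
Layer 520–400 hPa: Δp = 120 hPa = 12000 Pa, q̄ = 0.00234 kg/kg → 0.00234 × 12000 / 9.8 = 2.87 mm
PW = 44.39 + 2.87 = 47.26 ≈ 47.3 mm.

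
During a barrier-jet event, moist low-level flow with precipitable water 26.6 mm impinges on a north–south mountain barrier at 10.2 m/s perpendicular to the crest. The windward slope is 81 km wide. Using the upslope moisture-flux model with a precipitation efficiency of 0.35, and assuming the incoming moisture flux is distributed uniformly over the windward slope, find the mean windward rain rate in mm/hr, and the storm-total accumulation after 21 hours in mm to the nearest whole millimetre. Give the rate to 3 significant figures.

R ≈ 4.22 mm/hr; total ≈ 89 mm

Incoming column moisture flux per unit ridge length: F = V × PW = 10.2 × 26.6 = 271.32 mm·m/s.
Spread over the 81 km slope with efficiency ε = 0.35: R = ε·F/W = 0.35 × 271.32 / 81000 m = 1.172e-03 mm/s.
R = 1.172e-03 × 3600 = 4.22 mm/hr.
Over 21 h: total = 4.22 × 21 = 88.62 ≈ 89 mm.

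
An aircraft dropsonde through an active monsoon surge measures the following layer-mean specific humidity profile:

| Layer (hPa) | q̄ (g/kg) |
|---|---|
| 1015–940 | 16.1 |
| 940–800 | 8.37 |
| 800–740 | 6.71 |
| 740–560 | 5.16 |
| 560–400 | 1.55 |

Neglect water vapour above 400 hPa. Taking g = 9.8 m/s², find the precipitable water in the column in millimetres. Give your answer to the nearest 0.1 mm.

Precipitable water is the column-integrated vapour mass per unit area: PW = (1/g) Σ q̄ Δp, with q in kg/kg and Δp in Pa (1 kg/m² of water = 1 mm).
Layer 1015–940 hPa: Δp = 75 hPa = 7500 Pa, q̄ = 0.0161 kg/kg → 0.0161 × 7500 / 9.8 = 12.32 mm
Layer 940–800 hPa: Δp = 140 hPa = 14000 Pa, q̄ = 0.00837 kg/kg → 0.00837 × 14000 / 9.8 = 11.96 mm
Layer 800–740 hPa: Δp = 60 hPa = 6000 Pa, q̄ = 0.00671 kg/kg → 0.00671 × 6000 / 9.8 = 4.11 mm
Layer 740–560 hPa: Δp = 180 hPa = 18000 Pa, q̄ = 0.00516 kg/kg → 0.00516 × 18000 / 9.8 = 9.48 mm
Layer 560–400 hPa: Δp = 160 hPa = 16000 Pa, q̄ = 0.00155 kg/kg → 0.00155 × 16000 / 9.8 = 2.53 mm
PW = 12.32 + 11.96 + 4.11 + 9.48 + 2.53 = 40.40 ≈ 40.4 mm.

PW ≈ 40.4 mm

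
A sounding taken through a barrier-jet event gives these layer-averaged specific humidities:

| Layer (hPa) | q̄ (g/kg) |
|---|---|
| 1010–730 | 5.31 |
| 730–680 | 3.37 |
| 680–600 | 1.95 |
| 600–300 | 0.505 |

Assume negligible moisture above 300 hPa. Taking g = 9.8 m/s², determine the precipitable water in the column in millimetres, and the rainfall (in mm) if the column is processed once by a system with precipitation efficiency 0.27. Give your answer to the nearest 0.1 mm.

Precipitable water is the column-integrated vapour mass per unit area: PW = (1/g) Σ q̄ Δp, with q in kg/kg and Δp in Pa (1 kg/m² of water = 1 mm).
Layer 1010–730 hPa: Δp = 280 hPa = 28000 Pa, q̄ = 0.00531 kg/kg → 0.00531 × 28000 / 9.8 = 15.17 mm
Layer 730–680 hPa: Δp = 50 hPa = 5000 Pa, q̄ = 0.00337 kg/kg → 0.00337 × 5000 / 9.8 = 1.72 mm
Layer 680–600 hPa: Δp = 80 hPa = 8000 Pa, q̄ = 0.00195 kg/kg → 0.00195 × 8000 / 9.8 = 1.59 mm
Layer 600–300 hPa: Δp = 300 hPa = 30000 Pa, q̄ = 0.000505 kg/kg → 0.000505 × 30000 / 9.8 = 1.55 mm
PW = 15.17 + 1.72 + 1.59 + 1.55 = 20.03 ≈ 20.0 mm.
Rainfall = ε × PW = 0.27 × 20.0 = 5.4 mm.

PW ≈ 20.0 mm; rainfall ≈ 5.4 mm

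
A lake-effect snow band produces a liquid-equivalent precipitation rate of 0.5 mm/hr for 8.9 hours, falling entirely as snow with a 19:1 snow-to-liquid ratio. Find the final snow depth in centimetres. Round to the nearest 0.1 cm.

Liquid-equivalent depth = 0.5 × 8.9 = 4.45 mm.
Snow depth = 4.45 mm × 19 = 84.55 mm = 8.5 cm.

snow depth ≈ 8.5 cm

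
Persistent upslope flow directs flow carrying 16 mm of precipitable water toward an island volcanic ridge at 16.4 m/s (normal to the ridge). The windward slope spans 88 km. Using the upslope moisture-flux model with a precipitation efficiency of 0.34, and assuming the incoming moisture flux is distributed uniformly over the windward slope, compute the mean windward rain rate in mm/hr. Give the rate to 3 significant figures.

Incoming column moisture flux per unit ridge length: F = V × PW = 16.4 × 16 = 262.4 mm·m/s.
Spread over the 88 km slope with efficiency ε = 0.34: R = ε·F/W = 0.34 × 262.4 / 88000 m = 1.014e-03 mm/s.
R = 1.014e-03 × 3600 = 3.65 mm/hr.

R ≈ 3.65 mm/hr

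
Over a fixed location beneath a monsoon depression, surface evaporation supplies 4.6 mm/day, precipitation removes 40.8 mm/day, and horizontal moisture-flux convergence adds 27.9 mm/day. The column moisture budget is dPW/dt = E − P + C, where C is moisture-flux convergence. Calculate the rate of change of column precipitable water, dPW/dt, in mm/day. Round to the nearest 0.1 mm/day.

dPW/dt = E − P + C = 4.6 − 40.8 + (27.9) = -8.3 mm/day.

dPW/dt ≈ -8.3 mm/day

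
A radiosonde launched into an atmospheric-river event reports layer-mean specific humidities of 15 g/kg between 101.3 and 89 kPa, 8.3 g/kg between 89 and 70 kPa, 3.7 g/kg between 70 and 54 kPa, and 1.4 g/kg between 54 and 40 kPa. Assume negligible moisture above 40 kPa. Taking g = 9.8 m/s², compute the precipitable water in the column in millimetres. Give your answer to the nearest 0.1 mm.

PW ≈ 43.0 mm

Precipitable water is the column-integrated vapour mass per unit area: PW = (1/g) Σ q̄ Δp, with q in kg/kg and Δp in Pa (1 kg/m² of water = 1 mm).
Layer 101.3–89 kPa: Δp = 123 hPa = 12300 Pa, q̄ = 0.015 kg/kg → 0.015 × 12300 / 9.8 = 18.83 mm
Layer 89–70 kPa: Δp = 190 hPa = 19000 Pa, q̄ = 0.0083 kg/kg → 0.0083 × 19000 / 9.8 = 16.09 mm
Layer 70–54 kPa: Δp = 160 hPa = 16000 Pa, q̄ = 0.0037 kg/kg → 0.0037 × 16000 / 9.8 = 6.04 mm
Layer 54–40 kPa: Δp = 140 hPa = 14000 Pa, q̄ = 0.0014 kg/kg → 0.0014 × 14000 / 9.8 = 2.00 mm
PW = 18.83 + 16.09 + 6.04 + 2.00 = 42.96 ≈ 43.0 mm.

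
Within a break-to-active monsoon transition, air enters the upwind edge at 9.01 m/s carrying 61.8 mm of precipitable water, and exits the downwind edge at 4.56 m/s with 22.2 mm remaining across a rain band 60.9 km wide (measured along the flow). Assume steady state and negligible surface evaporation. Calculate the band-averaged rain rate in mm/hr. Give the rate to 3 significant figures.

Column moisture flux per unit crosswind length is F = V × PW.
Inflow: F_in = 9.01 × 61.8 = 556.818 mm·m/s
Outflow: F_out = 4.56 × 22.2 = 101.232 mm·m/s
Steady-state rate R = (F_in − F_out)/L = (556.818 − 101.232) / 60900 m = 7.481e-03 mm/s.
R = 7.481e-03 × 3600 = 26.9 mm/hr.

R ≈ 26.9 mm/hr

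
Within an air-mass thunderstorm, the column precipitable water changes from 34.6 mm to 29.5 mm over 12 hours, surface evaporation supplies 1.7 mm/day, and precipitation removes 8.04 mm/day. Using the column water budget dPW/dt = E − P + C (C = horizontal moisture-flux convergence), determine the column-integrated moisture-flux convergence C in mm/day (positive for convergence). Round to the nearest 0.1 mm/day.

C ≈ -3.9 mm/day

dPW/dt = (29.5 − 34.6) mm / (12/24 day) = -10.200 mm/day.
C = dPW/dt − E + P = (-10.200) − 1.7 + 8.04 = -3.9 mm/day.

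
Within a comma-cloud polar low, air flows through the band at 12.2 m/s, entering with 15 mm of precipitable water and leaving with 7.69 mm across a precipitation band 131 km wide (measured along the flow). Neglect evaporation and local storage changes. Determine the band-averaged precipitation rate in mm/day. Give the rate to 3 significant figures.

R ≈ 58.8 mm/day

Column moisture flux per unit crosswind length is F = V × PW.
Inflow: F_in = 12.2 × 15 = 183 mm·m/s
Outflow: F_out = 12.2 × 7.69 = 93.818 mm·m/s
Steady-state rate R = (F_in − F_out)/L = (183 − 93.818) / 131000 m = 6.808e-04 mm/s.
R = 6.808e-04 × 3600 × 24 = 58.8 mm/day.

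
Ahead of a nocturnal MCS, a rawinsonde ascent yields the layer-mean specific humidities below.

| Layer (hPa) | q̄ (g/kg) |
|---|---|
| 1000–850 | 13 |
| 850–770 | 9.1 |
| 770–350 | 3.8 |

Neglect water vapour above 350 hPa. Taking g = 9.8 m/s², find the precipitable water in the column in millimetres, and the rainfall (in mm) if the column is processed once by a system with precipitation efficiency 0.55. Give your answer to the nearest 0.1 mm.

Precipitable water is the column-integrated vapour mass per unit area: PW = (1/g) Σ q̄ Δp, with q in kg/kg and Δp in Pa (1 kg/m² of water = 1 mm).
Layer 1000–850 hPa: Δp = 150 hPa = 15000 Pa, q̄ = 0.013 kg/kg → 0.013 × 15000 / 9.8 = 19.90 mm
Layer 850–770 hPa: Δp = 80 hPa = 8000 Pa, q̄ = 0.0091 kg/kg → 0.0091 × 8000 / 9.8 = 7.43 mm
Layer 770–350 hPa: Δp = 420 hPa = 42000 Pa, q̄ = 0.0038 kg/kg → 0.0038 × 42000 / 9.8 = 16.29 mm
PW = 19.90 + 7.43 + 16.29 = 43.62 ≈ 43.6 mm.
Rainfall = ε × PW = 0.55 × 43.6 = 24.0 mm.

PW ≈ 43.6 mm; rainfall ≈ 24.0 mm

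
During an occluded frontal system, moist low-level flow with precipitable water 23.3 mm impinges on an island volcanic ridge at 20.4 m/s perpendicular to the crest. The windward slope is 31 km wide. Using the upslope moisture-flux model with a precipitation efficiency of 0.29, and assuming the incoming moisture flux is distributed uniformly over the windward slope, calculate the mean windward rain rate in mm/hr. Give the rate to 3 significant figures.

Incoming column moisture flux per unit ridge length: F = V × PW = 20.4 × 23.3 = 475.32 mm·m/s.
Spread over the 31 km slope with efficiency ε = 0.29: R = ε·F/W = 0.29 × 475.32 / 31000 m = 4.447e-03 mm/s.
R = 4.447e-03 × 3600 = 16.0 mm/hr.

R ≈ 16.0 mm/hr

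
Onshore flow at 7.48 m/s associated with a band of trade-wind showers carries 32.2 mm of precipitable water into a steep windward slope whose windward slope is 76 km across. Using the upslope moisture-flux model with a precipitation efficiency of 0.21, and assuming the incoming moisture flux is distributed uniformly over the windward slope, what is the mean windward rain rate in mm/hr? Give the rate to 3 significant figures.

Incoming column moisture flux per unit ridge length: F = V × PW = 7.48 × 32.2 = 240.856 mm·m/s.
Spread over the 76 km slope with efficiency ε = 0.21: R = ε·F/W = 0.21 × 240.856 / 76000 m = 6.655e-04 mm/s.
R = 6.655e-04 × 3600 = 2.40 mm/hr.

R ≈ 2.40 mm/hr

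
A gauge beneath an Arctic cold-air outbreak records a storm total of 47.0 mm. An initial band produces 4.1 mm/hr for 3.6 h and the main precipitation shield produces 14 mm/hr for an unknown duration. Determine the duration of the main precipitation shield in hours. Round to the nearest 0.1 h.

duration ≈ 2.3 h

Known phases: 4.1 × 3.6 = 14.76 mm.
Remaining depth = 47.0 − 14.76 = 32.24 mm.
Duration = 32.24 / 14 = 2.3 h.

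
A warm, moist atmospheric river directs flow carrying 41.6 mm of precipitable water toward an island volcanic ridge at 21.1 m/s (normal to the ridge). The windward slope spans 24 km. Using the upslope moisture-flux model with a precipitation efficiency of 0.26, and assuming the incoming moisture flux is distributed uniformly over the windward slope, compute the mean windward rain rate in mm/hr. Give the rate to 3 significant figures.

Incoming column moisture flux per unit ridge length: F = V × PW = 21.1 × 41.6 = 877.76 mm·m/s.
Spread over the 24 km slope with efficiency ε = 0.26: R = ε·F/W = 0.26 × 877.76 / 24000 m = 9.509e-03 mm/s.
R = 9.509e-03 × 3600 = 34.2 mm/hr.

R ≈ 34.2 mm/hr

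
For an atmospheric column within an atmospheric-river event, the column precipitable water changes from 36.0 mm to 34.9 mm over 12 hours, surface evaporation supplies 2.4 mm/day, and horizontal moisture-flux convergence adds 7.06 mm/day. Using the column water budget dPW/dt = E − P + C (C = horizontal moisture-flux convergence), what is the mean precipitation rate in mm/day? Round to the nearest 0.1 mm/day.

P ≈ 11.7 mm/day

dPW/dt = (34.9 − 36.0) mm / (12/24 day) = -2.200 mm/day.
P = E + C − dPW/dt = 2.4 + (7.06) − (-2.200) = 11.7 mm/day.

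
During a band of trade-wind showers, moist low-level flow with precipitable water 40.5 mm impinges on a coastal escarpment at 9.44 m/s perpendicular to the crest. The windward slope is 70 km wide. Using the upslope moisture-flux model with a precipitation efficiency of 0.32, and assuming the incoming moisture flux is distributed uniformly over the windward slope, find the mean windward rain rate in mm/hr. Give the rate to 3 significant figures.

R ≈ 6.29 mm/hr

Incoming column moisture flux per unit ridge length: F = V × PW = 9.44 × 40.5 = 382.32 mm·m/s.
Spread over the 70 km slope with efficiency ε = 0.32: R = ε·F/W = 0.32 × 382.32 / 70000 m = 1.748e-03 mm/s.
R = 1.748e-03 × 3600 = 6.29 mm/hr.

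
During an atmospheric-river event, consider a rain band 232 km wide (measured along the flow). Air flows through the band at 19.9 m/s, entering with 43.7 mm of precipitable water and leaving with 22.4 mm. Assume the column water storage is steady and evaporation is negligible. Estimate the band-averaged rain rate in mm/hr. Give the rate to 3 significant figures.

Column moisture flux per unit crosswind length is F = V × PW.
Inflow: F_in = 19.9 × 43.7 = 869.63 mm·m/s
Outflow: F_out = 19.9 × 22.4 = 445.76 mm·m/s
Steady-state rate R = (F_in − F_out)/L = (869.63 − 445.76) / 232000 m = 1.827e-03 mm/s.
R = 1.827e-03 × 3600 = 6.58 mm/hr.

R ≈ 6.58 mm/hr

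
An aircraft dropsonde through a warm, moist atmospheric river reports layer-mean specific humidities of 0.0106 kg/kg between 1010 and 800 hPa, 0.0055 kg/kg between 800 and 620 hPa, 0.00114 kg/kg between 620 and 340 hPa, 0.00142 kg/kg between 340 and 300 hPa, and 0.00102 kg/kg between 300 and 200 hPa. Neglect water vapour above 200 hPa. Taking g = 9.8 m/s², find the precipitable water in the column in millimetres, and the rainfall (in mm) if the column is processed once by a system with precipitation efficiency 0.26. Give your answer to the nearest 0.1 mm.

Precipitable water is the column-integrated vapour mass per unit area: PW = (1/g) Σ q̄ Δp, with q in kg/kg and Δp in Pa (1 kg/m² of water = 1 mm).
Layer 1010–800 hPa: Δp = 210 hPa = 21000 Pa, q̄ = 0.0106 kg/kg → 0.0106 × 21000 / 9.8 = 22.71 mm
Layer 800–620 hPa: Δp = 180 hPa = 18000 Pa, q̄ = 0.0055 kg/kg → 0.0055 × 18000 / 9.8 = 10.10 mm
Layer 620–340 hPa: Δp = 280 hPa = 28000 Pa, q̄ = 0.00114 kg/kg → 0.00114 × 28000 / 9.8 = 3.26 mm
Layer 340–300 hPa: Δp = 40 hPa = 4000 Pa, q̄ = 0.00142 kg/kg → 0.00142 × 4000 / 9.8 = 0.58 mm
Layer 300–200 hPa: Δp = 100 hPa = 10000 Pa, q̄ = 0.00102 kg/kg → 0.00102 × 10000 / 9.8 = 1.04 mm
PW = 22.71 + 10.10 + 3.26 + 0.58 + 1.04 = 37.69 ≈ 37.7 mm.
Rainfall = ε × PW = 0.26 × 37.7 = 9.8 mm.

PW ≈ 37.7 mm; rainfall ≈ 9.8 mm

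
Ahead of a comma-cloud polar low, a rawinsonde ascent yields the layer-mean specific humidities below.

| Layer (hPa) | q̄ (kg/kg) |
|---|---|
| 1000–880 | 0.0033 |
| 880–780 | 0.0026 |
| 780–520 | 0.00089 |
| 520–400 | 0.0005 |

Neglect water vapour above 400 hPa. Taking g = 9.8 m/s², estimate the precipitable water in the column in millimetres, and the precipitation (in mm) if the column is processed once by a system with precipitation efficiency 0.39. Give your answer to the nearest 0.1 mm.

PW ≈ 9.7 mm; precipitation ≈ 3.8 mm

Precipitable water is the column-integrated vapour mass per unit area: PW = (1/g) Σ q̄ Δp, with q in kg/kg and Δp in Pa (1 kg/m² of water = 1 mm).
Layer 1000–880 hPa: Δp = 120 hPa = 12000 Pa, q̄ = 0.0033 kg/kg → 0.0033 × 12000 / 9.8 = 4.04 mm
Layer 880–780 hPa: Δp = 100 hPa = 10000 Pa, q̄ = 0.0026 kg/kg → 0.0026 × 10000 / 9.8 = 2.65 mm
Layer 780–520 hPa: Δp = 260 hPa = 26000 Pa, q̄ = 0.00089 kg/kg → 0.00089 × 26000 / 9.8 = 2.36 mm
Layer 520–400 hPa: Δp = 120 hPa = 12000 Pa, q̄ = 0.0005 kg/kg → 0.0005 × 12000 / 9.8 = 0.61 mm
PW = 4.04 + 2.65 + 2.36 + 0.61 = 9.66 ≈ 9.7 mm.
Precipitation = ε × PW = 0.39 × 9.7 = 3.8 mm.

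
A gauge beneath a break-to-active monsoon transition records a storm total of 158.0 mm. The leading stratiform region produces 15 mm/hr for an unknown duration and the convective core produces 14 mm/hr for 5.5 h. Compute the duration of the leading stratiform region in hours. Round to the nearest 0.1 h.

duration ≈ 5.4 h

Known phases: 14 × 5.5 = 77 mm.
Remaining depth = 158.0 − 77 = 81 mm.
Duration = 81 / 15 = 5.4 h.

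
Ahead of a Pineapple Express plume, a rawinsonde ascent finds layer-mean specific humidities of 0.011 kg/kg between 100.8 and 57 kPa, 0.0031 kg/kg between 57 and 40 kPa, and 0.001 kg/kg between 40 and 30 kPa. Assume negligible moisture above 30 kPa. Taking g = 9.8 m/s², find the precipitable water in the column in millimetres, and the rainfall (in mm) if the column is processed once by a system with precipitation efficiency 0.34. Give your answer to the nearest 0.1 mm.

Precipitable water is the column-integrated vapour mass per unit area: PW = (1/g) Σ q̄ Δp, with q in kg/kg and Δp in Pa (1 kg/m² of water = 1 mm).
Layer 100.8–57 kPa: Δp = 438 hPa = 43800 Pa, q̄ = 0.011 kg/kg → 0.011 × 43800 / 9.8 = 49.16 mm
Layer 57–40 kPa: Δp = 170 hPa = 17000 Pa, q̄ = 0.0031 kg/kg → 0.0031 × 17000 / 9.8 = 5.38 mm
Layer 40–30 kPa: Δp = 100 hPa = 10000 Pa, q̄ = 0.001 kg/kg → 0.001 × 10000 / 9.8 = 1.02 mm
PW = 49.16 + 5.38 + 1.02 = 55.56 ≈ 55.6 mm.
Rainfall = ε × PW = 0.34 × 55.6 = 18.9 mm.

PW ≈ 55.6 mm; rainfall ≈ 18.9 mm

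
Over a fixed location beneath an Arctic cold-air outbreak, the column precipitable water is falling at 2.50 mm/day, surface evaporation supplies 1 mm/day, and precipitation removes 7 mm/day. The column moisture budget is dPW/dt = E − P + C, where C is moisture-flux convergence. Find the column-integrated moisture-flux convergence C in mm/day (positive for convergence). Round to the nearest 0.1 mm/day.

C ≈ 3.5 mm/day

dPW/dt = -2.50 mm/day.
C = dPW/dt − E + P = (-2.50) − 1 + 7 = 3.5 mm/day.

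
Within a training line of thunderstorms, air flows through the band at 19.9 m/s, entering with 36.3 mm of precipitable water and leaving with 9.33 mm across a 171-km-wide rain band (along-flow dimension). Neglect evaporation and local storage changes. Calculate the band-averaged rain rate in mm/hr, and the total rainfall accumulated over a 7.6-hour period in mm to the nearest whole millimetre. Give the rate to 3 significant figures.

Column moisture flux per unit crosswind length is F = V × PW.
Inflow: F_in = 19.9 × 36.3 = 722.37 mm·m/s
Outflow: F_out = 19.9 × 9.33 = 185.667 mm·m/s
Steady-state rate R = (F_in − F_out)/L = (722.37 − 185.667) / 171000 m = 3.139e-03 mm/s.
R = 3.139e-03 × 3600 = 11.3 mm/hr.
Over 7.6 h: total = 11.3 × 7.6 = 85.88 ≈ 86 mm.

R ≈ 11.3 mm/hr; total ≈ 86 mm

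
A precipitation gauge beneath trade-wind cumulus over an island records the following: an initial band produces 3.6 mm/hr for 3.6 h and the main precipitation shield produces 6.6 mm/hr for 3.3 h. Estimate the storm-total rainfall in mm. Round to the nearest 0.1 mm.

Total = Σ Rᵢ Δtᵢ = 3.6 × 3.6 + 6.6 × 3.3
      = 12.96 + 21.78 = 34.7 mm.

total ≈ 34.7 mm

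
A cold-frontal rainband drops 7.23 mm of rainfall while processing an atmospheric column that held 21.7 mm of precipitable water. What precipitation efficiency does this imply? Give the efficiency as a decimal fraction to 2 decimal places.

ε ≈ 0.33

ε = rainfall / PW = 7.23 / 21.7 = 0.33.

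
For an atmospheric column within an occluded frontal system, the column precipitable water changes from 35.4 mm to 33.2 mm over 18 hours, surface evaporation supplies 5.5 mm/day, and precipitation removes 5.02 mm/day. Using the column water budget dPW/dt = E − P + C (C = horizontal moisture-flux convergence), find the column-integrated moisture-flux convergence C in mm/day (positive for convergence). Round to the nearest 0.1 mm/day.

dPW/dt = (33.2 − 35.4) mm / (18/24 day) = -2.933 mm/day.
C = dPW/dt − E + P = (-2.933) − 5.5 + 5.02 = -3.4 mm/day.

C ≈ -3.4 mm/day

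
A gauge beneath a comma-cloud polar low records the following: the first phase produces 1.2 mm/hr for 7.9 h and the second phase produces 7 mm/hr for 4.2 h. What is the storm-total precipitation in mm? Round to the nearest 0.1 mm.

total ≈ 38.9 mm

Total = Σ Rᵢ Δtᵢ = 1.2 × 7.9 + 7 × 4.2
      = 9.48 + 29.4 = 38.9 mm.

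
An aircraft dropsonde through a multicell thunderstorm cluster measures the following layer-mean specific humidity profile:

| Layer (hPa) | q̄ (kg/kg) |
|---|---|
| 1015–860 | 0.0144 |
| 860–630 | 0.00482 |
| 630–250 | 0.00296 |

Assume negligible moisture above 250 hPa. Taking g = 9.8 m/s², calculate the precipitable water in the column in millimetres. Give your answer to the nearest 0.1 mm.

Precipitable water is the column-integrated vapour mass per unit area: PW = (1/g) Σ q̄ Δp, with q in kg/kg and Δp in Pa (1 kg/m² of water = 1 mm).
Layer 1015–860 hPa: Δp = 155 hPa = 15500 Pa, q̄ = 0.0144 kg/kg → 0.0144 × 15500 / 9.8 = 22.78 mm
Layer 860–630 hPa: Δp = 230 hPa = 23000 Pa, q̄ = 0.00482 kg/kg → 0.00482 × 23000 / 9.8 = 11.31 mm
Layer 630–250 hPa: Δp = 380 hPa = 38000 Pa, q̄ = 0.00296 kg/kg → 0.00296 × 38000 / 9.8 = 11.48 mm
PW = 22.78 + 11.31 + 11.48 = 45.57 ≈ 45.6 mm.

PW ≈ 45.6 mm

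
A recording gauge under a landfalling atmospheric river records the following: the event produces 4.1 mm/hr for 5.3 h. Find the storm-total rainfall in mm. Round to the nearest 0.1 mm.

Total = Σ Rᵢ Δtᵢ = 4.1 × 5.3
      = 21.73 = 21.7 mm.

total ≈ 21.7 mm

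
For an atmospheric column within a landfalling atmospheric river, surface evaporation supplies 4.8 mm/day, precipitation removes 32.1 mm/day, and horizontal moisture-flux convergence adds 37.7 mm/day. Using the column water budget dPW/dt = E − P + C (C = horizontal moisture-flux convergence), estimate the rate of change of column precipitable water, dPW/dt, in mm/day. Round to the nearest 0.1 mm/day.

dPW/dt ≈ 10.4 mm/day

dPW/dt = E − P + C = 4.8 − 32.1 + (37.7) = 10.4 mm/day.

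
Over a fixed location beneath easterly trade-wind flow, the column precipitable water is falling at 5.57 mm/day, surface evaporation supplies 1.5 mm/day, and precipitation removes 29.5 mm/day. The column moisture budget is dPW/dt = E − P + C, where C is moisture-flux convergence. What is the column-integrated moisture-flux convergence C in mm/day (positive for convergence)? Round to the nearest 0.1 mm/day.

dPW/dt = -5.57 mm/day.
C = dPW/dt − E + P = (-5.57) − 1.5 + 29.5 = 22.4 mm/day.

C ≈ 22.4 mm/day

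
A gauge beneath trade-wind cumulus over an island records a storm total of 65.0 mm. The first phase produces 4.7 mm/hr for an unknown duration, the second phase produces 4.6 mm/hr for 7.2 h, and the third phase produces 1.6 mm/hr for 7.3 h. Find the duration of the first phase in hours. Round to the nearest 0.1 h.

Known phases: 4.6 × 7.2 + 1.6 × 7.3 = 33.12 + 11.68 = 44.8 mm.
Remaining depth = 65.0 − 44.8 = 20.2 mm.
Duration = 20.2 / 4.7 = 4.3 h.

duration ≈ 4.3 h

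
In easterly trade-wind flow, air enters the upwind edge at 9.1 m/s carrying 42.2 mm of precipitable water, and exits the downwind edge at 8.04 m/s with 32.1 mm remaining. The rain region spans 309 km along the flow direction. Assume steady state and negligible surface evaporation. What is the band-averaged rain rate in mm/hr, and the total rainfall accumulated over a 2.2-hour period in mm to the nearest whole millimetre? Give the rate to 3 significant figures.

R ≈ 1.47 mm/hr; total ≈ 3 mm

Column moisture flux per unit crosswind length is F = V × PW.
Inflow: F_in = 9.1 × 42.2 = 384.02 mm·m/s
Outflow: F_out = 8.04 × 32.1 = 258.084 mm·m/s
Steady-state rate R = (F_in − F_out)/L = (384.02 − 258.084) / 309000 m = 4.076e-04 mm/s.
R = 4.076e-04 × 3600 = 1.47 mm/hr.
Over 2.2 h: total = 1.47 × 2.2 = 3.234 ≈ 3 mm.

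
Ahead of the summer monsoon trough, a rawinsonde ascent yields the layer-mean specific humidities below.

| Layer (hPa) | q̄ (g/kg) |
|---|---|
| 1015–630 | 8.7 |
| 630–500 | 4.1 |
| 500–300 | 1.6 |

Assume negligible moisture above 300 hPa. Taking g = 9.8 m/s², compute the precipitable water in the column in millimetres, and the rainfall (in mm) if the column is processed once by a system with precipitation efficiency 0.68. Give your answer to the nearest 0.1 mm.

Precipitable water is the column-integrated vapour mass per unit area: PW = (1/g) Σ q̄ Δp, with q in kg/kg and Δp in Pa (1 kg/m² of water = 1 mm).
Layer 1015–630 hPa: Δp = 385 hPa = 38500 Pa, q̄ = 0.0087 kg/kg → 0.0087 × 38500 / 9.8 = 34.18 mm
Layer 630–500 hPa: Δp = 130 hPa = 13000 Pa, q̄ = 0.0041 kg/kg → 0.0041 × 13000 / 9.8 = 5.44 mm
Layer 500–300 hPa: Δp = 200 hPa = 20000 Pa, q̄ = 0.0016 kg/kg → 0.0016 × 20000 / 9.8 = 3.27 mm
PW = 34.18 + 5.44 + 3.27 = 42.89 ≈ 42.9 mm.
Rainfall = ε × PW = 0.68 × 42.9 = 29.2 mm.

PW ≈ 42.9 mm; rainfall ≈ 29.2 mm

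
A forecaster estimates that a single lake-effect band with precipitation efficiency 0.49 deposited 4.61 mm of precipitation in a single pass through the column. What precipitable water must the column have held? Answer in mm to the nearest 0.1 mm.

PW = precipitation / ε = 4.61 / 0.49 = 9.4 mm.

PW ≈ 9.4 mm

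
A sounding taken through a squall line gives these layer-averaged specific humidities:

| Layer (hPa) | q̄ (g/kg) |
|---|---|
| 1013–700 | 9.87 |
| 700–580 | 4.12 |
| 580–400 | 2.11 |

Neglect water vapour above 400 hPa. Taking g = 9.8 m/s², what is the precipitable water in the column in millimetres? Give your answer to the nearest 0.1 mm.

Precipitable water is the column-integrated vapour mass per unit area: PW = (1/g) Σ q̄ Δp, with q in kg/kg and Δp in Pa (1 kg/m² of water = 1 mm).
Layer 1013–700 hPa: Δp = 313 hPa = 31300 Pa, q̄ = 0.00987 kg/kg → 0.00987 × 31300 / 9.8 = 31.52 mm
Layer 700–580 hPa: Δp = 120 hPa = 12000 Pa, q̄ = 0.00412 kg/kg → 0.00412 × 12000 / 9.8 = 5.04 mm
Layer 580–400 hPa: Δp = 180 hPa = 18000 Pa, q̄ = 0.00211 kg/kg → 0.00211 × 18000 / 9.8 = 3.88 mm
PW = 31.52 + 5.04 + 3.88 = 40.44 ≈ 40.4 mm.

PW ≈ 40.4 mm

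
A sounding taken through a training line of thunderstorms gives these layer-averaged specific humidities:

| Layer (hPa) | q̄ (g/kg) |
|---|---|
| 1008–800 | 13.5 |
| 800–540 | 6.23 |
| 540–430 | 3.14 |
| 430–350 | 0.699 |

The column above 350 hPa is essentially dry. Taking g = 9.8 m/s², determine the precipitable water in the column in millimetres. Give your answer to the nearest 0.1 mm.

PW ≈ 49.3 mm

Precipitable water is the column-integrated vapour mass per unit area: PW = (1/g) Σ q̄ Δp, with q in kg/kg and Δp in Pa (1 kg/m² of water = 1 mm).
Layer 1008–800 hPa: Δp = 208 hPa = 20800 Pa, q̄ = 0.0135 kg/kg → 0.0135 × 20800 / 9.8 = 28.65 mm
Layer 800–540 hPa: Δp = 260 hPa = 26000 Pa, q̄ = 0.00623 kg/kg → 0.00623 × 26000 / 9.8 = 16.53 mm
Layer 540–430 hPa: Δp = 110 hPa = 11000 Pa, q̄ = 0.00314 kg/kg → 0.00314 × 11000 / 9.8 = 3.52 mm
Layer 430–350 hPa: Δp = 80 hPa = 8000 Pa, q̄ = 0.000699 kg/kg → 0.000699 × 8000 / 9.8 = 0.57 mm
PW = 28.65 + 16.53 + 3.52 + 0.57 = 49.27 ≈ 49.3 mm.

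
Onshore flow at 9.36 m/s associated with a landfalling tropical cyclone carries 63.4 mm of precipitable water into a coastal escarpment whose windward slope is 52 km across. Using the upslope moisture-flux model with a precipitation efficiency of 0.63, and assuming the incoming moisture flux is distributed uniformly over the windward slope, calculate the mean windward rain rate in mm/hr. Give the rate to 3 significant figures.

R ≈ 25.9 mm/hr

Incoming column moisture flux per unit ridge length: F = V × PW = 9.36 × 63.4 = 593.424 mm·m/s.
Spread over the 52 km slope with efficiency ε = 0.63: R = ε·F/W = 0.63 × 593.424 / 52000 m = 7.190e-03 mm/s.
R = 7.190e-03 × 3600 = 25.9 mm/hr.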